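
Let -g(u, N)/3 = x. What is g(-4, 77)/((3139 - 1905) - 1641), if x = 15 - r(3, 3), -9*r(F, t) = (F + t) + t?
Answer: 48/407 ≈ 0.11794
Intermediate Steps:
r(F, t) = -2*t/9 - F/9 (r(F, t) = -((F + t) + t)/9 = -(F + 2*t)/9 = -2*t/9 - F/9)
x = 16 (x = 15 - (-2/9*3 - ⅑*3) = 15 - (-⅔ - ⅓) = 15 - 1*(-1) = 15 + 1 = 16)
g(u, N) = -48 (g(u, N) = -3*16 = -48)
g(-4, 77)/((3139 - 1905) - 1641) = -48/((3139 - 1905) - 1641) = -48/(1234 - 1641) = -48/(-407) = -48*(-1/407) = 48/407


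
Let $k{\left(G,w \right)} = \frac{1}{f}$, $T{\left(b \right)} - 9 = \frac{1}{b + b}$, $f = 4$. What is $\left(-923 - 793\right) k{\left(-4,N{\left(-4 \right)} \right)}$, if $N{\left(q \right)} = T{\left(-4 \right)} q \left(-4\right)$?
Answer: $-429$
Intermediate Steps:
$T{\left(b \right)} = 9 + \frac{1}{2 b}$ ($T{\left(b \right)} = 9 + \frac{1}{b + b} = 9 + \frac{1}{2 b}$)
$N{\left(q \right)} = - \frac{71 q}{2}$ ($N{\left(q \right)} = \left(9 + \frac{1}{2 \left(-4\right)}\right) q \left(-4\right) = \left(9 + \frac{1}{2} \left(- \frac{1}{4}\right)\right) q \left(-4\right) = \left(9 - \frac{1}{8}\right) q \left(-4\right) = \frac{71 q}{8} \left(-4\right) = - \frac{71 q}{2}$)
$k{\left(G,w \right)} = \frac{1}{4}$
$\left(-923 - 793\right) k{\left(-4,N{\left(-4 \right)} \right)} = \left(-923 - 793\right) \frac{1}{4} = \left(-1716\right) \frac{1}{4} = -429$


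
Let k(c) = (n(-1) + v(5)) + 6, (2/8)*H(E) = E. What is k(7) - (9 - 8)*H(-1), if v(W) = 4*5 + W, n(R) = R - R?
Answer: 35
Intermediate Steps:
H(E) = 4*E
n(R) = 0
v(W) = 20 + W
k(c) = 31 (k(c) = (0 + (20 + 5)) + 6 = (0 + 25) + 6 = 25 + 6 = 31)
k(7) - (9 - 8)*H(-1) = 31 - (9 - 8)*4*(-1) = 31 - (-4) = 31 - 1*(-4) = 31 + 4 = 35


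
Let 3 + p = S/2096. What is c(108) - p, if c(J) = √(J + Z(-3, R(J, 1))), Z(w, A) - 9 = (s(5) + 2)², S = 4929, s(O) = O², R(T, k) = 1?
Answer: 1359/2096 + 3*√94 ≈ 29.734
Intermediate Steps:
Z(w, A) = 738 (Z(w, A) = 9 + (5² + 2)² = 9 + (25 + 2)² = 9 + 27² = 9 + 729 = 738)
c(J) = √(738 + J) (c(J) = √(J + 738) = √(738 + J))
p = -1359/2096 (p = -3 + 4929/2096 = -1359/2096 ≈ -0.64838)
c(108) - p = √(738 + 108) - 1*(-1359/2096) = √846 + 1359/2096 = 3*√94 + 1359/2096 = 1359/2096 + 3*√94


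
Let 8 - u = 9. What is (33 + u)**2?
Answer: 1024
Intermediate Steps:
u = -1 (u = 8 - 1*9 = 8 - 9 = -1)
(33 + u)**2 = (33 - 1)**2 = 32**2 = 1024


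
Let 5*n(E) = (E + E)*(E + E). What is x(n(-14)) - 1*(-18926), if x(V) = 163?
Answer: 19089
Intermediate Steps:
n(E) = 4*E²/5 (n(E) = ((E + E)*(E + E))/5 = ((2*E)*(2*E))/5 = (4*E²)/5 = 4*E²/5)
x(n(-14)) - 1*(-18926) = 163 - 1*(-18926) = 163 + 18926 = 19089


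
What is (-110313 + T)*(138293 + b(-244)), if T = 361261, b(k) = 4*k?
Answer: 34459426516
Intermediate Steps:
(-110313 + T)*(138293 + b(-244)) = (-110313 + 361261)*(138293 + 4*(-244)) = 250948*(138293 - 976) = 250948*137317 = 34459426516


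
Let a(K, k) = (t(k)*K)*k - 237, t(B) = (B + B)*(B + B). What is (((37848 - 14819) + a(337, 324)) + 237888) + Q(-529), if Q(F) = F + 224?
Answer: 45848738327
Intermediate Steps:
t(B) = 4*B**2 (t(B) = (2*B)*(2*B) = 4*B**2)
a(K, k) = -237 + 4*K*k**3 (a(K, k) = ((4*k**2)*K)*k - 237 = (4*K*k**2)*k - 237 = 4*K*k**3 - 237 = -237 + 4*K*k**3)
Q(F) = 224 + F
(((37848 - 14819) + a(337, 324)) + 237888) + Q(-529) = (((37848 - 14819) + (-237 + 4*337*324**3)) + 237888) + (224 - 529) = ((23029 + (-237 + 4*337*34012224)) + 237888) - 305 = ((23029 + (-237 + 45848477952)) + 237888) - 305 = ((23029 + 45848477715) + 237888) - 305 = (45848500744 + 237888) - 305 = 45848738632 - 305 = 45848738327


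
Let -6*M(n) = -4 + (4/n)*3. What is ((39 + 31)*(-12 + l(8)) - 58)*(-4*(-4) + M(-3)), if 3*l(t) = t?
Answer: -110968/9 ≈ -12330.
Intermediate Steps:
l(t) = t/3
M(n) = 2/3 - 2/n (M(n) = -(-4 + (4/n)*3)/6 = -(-4 + 12/n)/6 = 2/3 - 2/n)
((39 + 31)*(-12 + l(8)) - 58)*(-4*(-4) + M(-3)) = ((39 + 31)*(-12 + (1/3)*8) - 58)*(-4*(-4) + (2/3 - 2/(-3))) = (70*(-12 + 8/3) - 58)*(16 + (2/3 - 2*(-1/3))) = (70*(-28/3) - 58)*(16 + (2/3 + 2/3)) = (-1960/3 - 58)*(16 + 4/3) = -2134/3*52/3 = -110968/9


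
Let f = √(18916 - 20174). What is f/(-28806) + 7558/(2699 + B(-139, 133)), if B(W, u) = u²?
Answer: 3779/10194 - I*√1258/28806 ≈ 0.37071 - 0.0012313*I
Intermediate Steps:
f = I*√1258 (f = √(-1258) = I*√1258 ≈ 35.468*I)
f/(-28806) + 7558/(2699 + B(-139, 133)) = (I*√1258)/(-28806) + 7558/(2699 + 133²) = (I*√1258)*(-1/28806) + 7558/(2699 + 17689) = -I*√1258/28806 + 7558/20388 = -I*√1258/28806 + 7558*(1/20388) = -I*√1258/28806 + 3779/10194 = 3779/10194 - I*√1258/28806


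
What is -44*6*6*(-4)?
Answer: 6336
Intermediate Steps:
-44*6*6*(-4) = -1584*(-4) = -44*(-144) = 6336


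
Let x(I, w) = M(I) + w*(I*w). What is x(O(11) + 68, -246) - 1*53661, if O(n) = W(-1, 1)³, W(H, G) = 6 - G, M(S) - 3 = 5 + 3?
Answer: 11625938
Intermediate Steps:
M(S) = 11 (M(S) = 3 + (5 + 3) = 3 + 8 = 11)
O(n) = 125 (O(n) = (6 - 1*1)³ = (6 - 1)³ = 5³ = 125)
x(I, w) = 11 + I*w² (x(I, w) = 11 + w*(I*w) = 11 + I*w²)
x(O(11) + 68, -246) - 1*53661 = (11 + (125 + 68)*(-246)²) - 1*53661 = (11 + 193*60516) - 53661 = (11 + 11679588) - 53661 = 11679599 - 53661 = 11625938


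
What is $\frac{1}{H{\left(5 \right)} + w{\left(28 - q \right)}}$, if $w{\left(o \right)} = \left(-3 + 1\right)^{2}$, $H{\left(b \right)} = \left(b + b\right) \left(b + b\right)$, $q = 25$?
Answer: $\frac{1}{104} \approx 0.0096154$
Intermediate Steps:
$H{\left(b \right)} = 4 b^{2}$ ($H{\left(b \right)} = 2 b 2 b = 4 b^{2}$)
$w{\left(o \right)} = 4$ ($w{\left(o \right)} = \left(-2\right)^{2} = 4$)
$\frac{1}{H{\left(5 \right)} + w{\left(28 - q \right)}} = \frac{1}{4 \cdot 5^{2} + 4} = \frac{1}{4 \cdot 25 + 4} = \frac{1}{100 + 4} = \frac{1}{104}$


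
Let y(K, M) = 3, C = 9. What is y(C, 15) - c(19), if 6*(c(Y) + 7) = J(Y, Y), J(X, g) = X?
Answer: 41/6 ≈ 6.8333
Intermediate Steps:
c(Y) = -7 + Y/6
y(C, 15) - c(19) = 3 - (-7 + (⅙)*19) = 3 - (-7 + 19/6) = 3 - 1*(-23/6) = 3 + 23/6 = 41/6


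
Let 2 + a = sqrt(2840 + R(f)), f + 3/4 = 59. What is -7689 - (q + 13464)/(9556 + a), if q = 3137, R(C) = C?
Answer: -2807919625735/365104071 + 33202*sqrt(11593)/365104071 ≈ -7690.7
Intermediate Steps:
f = 233/4 (f = -3/4 + 59 = 233/4 ≈ 58.250)
a = -2 + sqrt(11593)/2 (a = -2 + sqrt(2840 + 233/4) = -2 + sqrt(11593/4) = -2 + sqrt(11593)/2 ≈ 51.835)
-7689 - (q + 13464)/(9556 + a) = -7689 - (3137 + 13464)/(9556 + (-2 + sqrt(11593)/2)) = -7689 - 16601/(9554 + sqrt(11593)/2)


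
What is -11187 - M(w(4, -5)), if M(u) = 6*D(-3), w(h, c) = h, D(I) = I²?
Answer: -11241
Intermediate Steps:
M(u) = 54 (M(u) = 6*(-3)² = 6*9 = 54)
-11187 - M(w(4, -5)) = -11187 - 1*54 = -11187 - 54 = -11241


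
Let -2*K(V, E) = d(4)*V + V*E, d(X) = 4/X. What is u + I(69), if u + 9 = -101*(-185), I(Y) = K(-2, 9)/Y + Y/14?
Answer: 18045917/966 ≈ 18681.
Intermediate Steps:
K(V, E) = -V/2 - E*V/2 (K(V, E) = -((4/4)*V + V*E)/2 = -((4*(1/4))*V + E*V)/2 = -(1*V + E*V)/2 = -(V + E*V)/2 = -V/2 - E*V/2)
I(Y) = 10/Y + Y/14 (I(Y) = (-1/2*(-2)*(1 + 9))/Y + Y/14 = (-1/2*(-2)*10)/Y + Y*(1/14) = 10/Y + Y/14)
u = 18676 (u = -9 - 101*(-185) = -9 + 18685 = 18676)
u + I(69) = 18676 + (10/69 + (1/14)*69) = 18676 + (10*(1/69) + 69/14) = 18676 + (10/69 + 69/14) = 18676 + 4901/966 = 18045917/966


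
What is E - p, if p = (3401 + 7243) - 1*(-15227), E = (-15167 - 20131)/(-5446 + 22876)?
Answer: -75161138/2905 ≈ -25873.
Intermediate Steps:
E = -5883/2905 (E = -35298/17430 = -35298*1/17430 = -5883/2905 ≈ -2.0251)
p = 25871 (p = 10644 + 15227 = 25871)
E - p = -5883/2905 - 1*25871 = -5883/2905 - 25871 = -75161138/2905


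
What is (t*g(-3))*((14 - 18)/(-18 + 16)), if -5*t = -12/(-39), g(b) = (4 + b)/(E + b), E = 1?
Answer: 4/65 ≈ 0.061538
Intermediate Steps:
g(b) = (4 + b)/(1 + b)
t = -4/65 (t = -(-12)/(5*(-39)) = -(-12)*(-1)/(5*39) = -1/5*4/13 = -4/65 ≈ -0.061538)
(t*g(-3))*((14 - 18)/(-18 + 16)) = (-4*(4 - 3)/(65*(1 - 3)))*((14 - 18)/(-18 + 16)) = (-4/(65*(-2)))*(-4/(-2)) = (-(-2)/65)*(-4*(-1/2)) = -4/65*(-1/2)*2 = (2/65)*2 = 4/65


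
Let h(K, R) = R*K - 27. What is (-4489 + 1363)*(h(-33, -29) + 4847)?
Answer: -18058902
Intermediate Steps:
h(K, R) = -27 + K*R (h(K, R) = K*R - 27 = -27 + K*R)
(-4489 + 1363)*(h(-33, -29) + 4847) = (-4489 + 1363)*((-27 - 33*(-29)) + 4847) = -3126*((-27 + 957) + 4847) = -3126*(930 + 4847) = -3126*5777 = -18058902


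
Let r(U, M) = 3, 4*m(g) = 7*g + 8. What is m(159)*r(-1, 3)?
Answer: 3363/4 ≈ 840.75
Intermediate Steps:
m(g) = 2 + 7*g/4 (m(g) = (7*g + 8)/4 = (8 + 7*g)/4 = 2 + 7*g/4)
m(159)*r(-1, 3) = (2 + (7/4)*159)*3 = (2 + 1113/4)*3 = (1121/4)*3 = 3363/4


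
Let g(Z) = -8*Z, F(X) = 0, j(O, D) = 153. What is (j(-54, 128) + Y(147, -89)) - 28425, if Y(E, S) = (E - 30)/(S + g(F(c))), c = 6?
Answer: -2516325/89 ≈ -28273.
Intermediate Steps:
Y(E, S) = (-30 + E)/S (Y(E, S) = (E - 30)/(S - 8*0) = (-30 + E)/(S + 0) = (-30 + E)/S)
(j(-54, 128) + Y(147, -89)) - 28425 = (153 + (-30 + 147)/(-89)) - 28425 = (153 - 1/89*117) - 28425 = (153 - 117/89) - 28425 = 13500/89 - 28425 = -2516325/89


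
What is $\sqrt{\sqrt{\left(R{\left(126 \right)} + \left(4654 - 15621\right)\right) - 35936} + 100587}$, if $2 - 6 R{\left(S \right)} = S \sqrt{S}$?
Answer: $\frac{\sqrt{905283 + 3 i \sqrt{3} \sqrt{140708 + 189 \sqrt{14}}}}{3} \approx 317.15 + 0.34228 i$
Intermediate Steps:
$R{\left(S \right)} = \frac{1}{3} - \frac{S^{\frac{3}{2}}}{6}$ ($R{\left(S \right)} = \frac{1}{3} - \frac{S \sqrt{S}}{6} = \frac{1}{3} - \frac{S^{\frac{3}{2}}}{6}$)
$\sqrt{\sqrt{\left(R{\left(126 \right)} + \left(4654 - 15621\right)\right) - 35936} + 100587} = \sqrt{\sqrt{\left(\left(\frac{1}{3} - \frac{126^{\frac{3}{2}}}{6}\right) + \left(4654 - 15621\right)\right) - 35936} + 100587} = \sqrt{\sqrt{\left(\left(\frac{1}{3} - \frac{378 \sqrt{14}}{6}\right) + \left(4654 - 15621\right)\right) - 35936} + 100587} = \sqrt{\sqrt{\left(\left(\frac{1}{3} - 63 \sqrt{14}\right) - 10967\right) - 35936} + 100587} = \sqrt{\sqrt{\left(- \frac{32900}{3} - 63 \sqrt{14}\right) - 35936} + 100587} = \sqrt{\sqrt{- \frac{140708}{3} - 63 \sqrt{14}} + 100587} = \sqrt{100587 + \sqrt{- \frac{140708}{3} - 63 \sqrt{14}}}$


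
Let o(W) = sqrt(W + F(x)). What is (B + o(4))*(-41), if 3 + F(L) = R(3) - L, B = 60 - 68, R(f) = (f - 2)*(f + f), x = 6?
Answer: 287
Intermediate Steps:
R(f) = 2*f*(-2 + f) (R(f) = (-2 + f)*(2*f) = 2*f*(-2 + f))
B = -8
F(L) = 3 - L (F(L) = -3 + (2*3*(-2 + 3) - L) = -3 + (2*3*1 - L) = -3 + (6 - L) = 3 - L)
o(W) = sqrt(-3 + W) (o(W) = sqrt(W + (3 - 1*6)) = sqrt(W + (3 - 6)) = sqrt(W - 3) = sqrt(-3 + W))
(B + o(4))*(-41) = (-8 + sqrt(-3 + 4))*(-41) = (-8 + sqrt(1))*(-41) = (-8 + 1)*(-41) = -7*(-41) = 287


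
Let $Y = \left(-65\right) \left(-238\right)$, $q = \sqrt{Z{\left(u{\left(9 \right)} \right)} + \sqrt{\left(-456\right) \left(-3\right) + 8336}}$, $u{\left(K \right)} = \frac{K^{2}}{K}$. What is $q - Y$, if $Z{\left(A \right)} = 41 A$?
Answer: $-15470 + \sqrt{369 + 2 \sqrt{2426}} \approx -15448.0$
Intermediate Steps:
$u{\left(K \right)} = K$
$q = \sqrt{369 + 2 \sqrt{2426}}$ ($q = \sqrt{41 \cdot 9 + \sqrt{\left(-456\right) \left(-3\right) + 8336}} = \sqrt{369 + \sqrt{1368 + 8336}} = \sqrt{369 + \sqrt{9704}} = \sqrt{369 + 2 \sqrt{2426}} \approx 21.622$)
$Y = 15470$
$q - Y = \sqrt{369 + 2 \sqrt{2426}} - 15470 = -15470 + \sqrt{369 + 2 \sqrt{2426}}$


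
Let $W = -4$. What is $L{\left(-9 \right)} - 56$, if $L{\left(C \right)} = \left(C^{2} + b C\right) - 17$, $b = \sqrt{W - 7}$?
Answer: $8 - 9 i \sqrt{11} \approx 8.0 - 29.85 i$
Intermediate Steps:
$b = i \sqrt{11}$ ($b = \sqrt{-4 - 7} = \sqrt{-11} = i \sqrt{11} \approx 3.3166 i$)
$L{\left(C \right)} = -17 + C^{2} + i C \sqrt{11}$ ($L{\left(C \right)} = \left(C^{2} + i \sqrt{11} C\right) - 17 = \left(C^{2} + i C \sqrt{11}\right) - 17 = -17 + C^{2} + i C \sqrt{11}$)
$L{\left(-9 \right)} - 56 = \left(-17 + \left(-9\right)^{2} + i \left(-9\right) \sqrt{11}\right) - 56 = \left(-17 + 81 - 9 i \sqrt{11}\right) - 56 = \left(64 - 9 i \sqrt{11}\right) - 56 = 8 - 9 i \sqrt{11}$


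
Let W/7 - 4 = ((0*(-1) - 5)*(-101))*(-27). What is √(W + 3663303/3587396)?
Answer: 7*I*√6265037541093629/1793698 ≈ 308.89*I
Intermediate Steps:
W = -95417 (W = 28 + 7*(((0*(-1) - 5)*(-101))*(-27)) = 28 + 7*(((0 - 5)*(-101))*(-27)) = 28 + 7*(-5*(-101)*(-27)) = 28 + 7*(505*(-27)) = 28 + 7*(-13635) = 28 - 95445 = -95417)
√(W + 3663303/3587396) = √(-95417 + 3663303/3587396) = √(-342294900829/3587396) = 7*I*√6265037541093629/1793698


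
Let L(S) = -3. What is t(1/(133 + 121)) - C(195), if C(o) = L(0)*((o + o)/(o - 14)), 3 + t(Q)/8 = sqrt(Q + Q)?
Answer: -3174/181 + 8*sqrt(127)/127 ≈ -16.826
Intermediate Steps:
t(Q) = -24 + 8*sqrt(2)*sqrt(Q) (t(Q) = -24 + 8*sqrt(Q + Q) = -24 + 8*sqrt(2*Q) = -24 + 8*(sqrt(2)*sqrt(Q)) = -24 + 8*sqrt(2)*sqrt(Q))
C(o) = -6*o/(-14 + o) (C(o) = -3*(o + o)/(o - 14) = -3*2*o/(-14 + o) = -6*o/(-14 + o))
t(1/(133 + 121)) - C(195) = (-24 + 8*sqrt(2)*sqrt(1/(133 + 121))) - (-6)*195/(-14 + 195) = (-24 + 8*sqrt(2)*sqrt(1/254)) - (-6)*195/181 = (-24 + 8*sqrt(2)*(sqrt(254)/254)) - 1*(-1170/181) = (-24 + 8*sqrt(127)/127) + 1170/181 = -3174/181 + 8*sqrt(127)/127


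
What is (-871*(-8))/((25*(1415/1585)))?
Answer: 2208856/7075 ≈ 312.21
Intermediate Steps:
(-871*(-8))/((25*(1415/1585))) = 6968/((25*(1415*(1/1585)))) = 6968/((25*(283/317))) = 6968/(7075/317) = 6968*(317/7075) = 2208856/7075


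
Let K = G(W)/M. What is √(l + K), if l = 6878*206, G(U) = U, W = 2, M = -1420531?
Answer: √2859109728317397086/1420531 ≈ 1190.3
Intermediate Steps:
l = 1416868
K = -2/1420531 (K = 2/(-1420531) = 2*(-1/1420531) = -2/1420531 ≈ -1.4079e-6)
√(l + K) = √(1416868 - 2/1420531) = √(2012704916906/1420531) = √2859109728317397086/1420531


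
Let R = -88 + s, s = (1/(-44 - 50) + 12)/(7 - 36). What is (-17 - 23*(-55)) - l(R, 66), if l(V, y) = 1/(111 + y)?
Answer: 220895/177 ≈ 1248.0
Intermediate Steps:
s = -1127/2726 (s = (1/(-94) + 12)/(-29) = (-1/94 + 12)*(-1/29) = (1127/94)*(-1/29) = -1127/2726 ≈ -0.41343)
R = -241015/2726 (R = -88 - 1127/2726 = -241015/2726 ≈ -88.413)
(-17 - 23*(-55)) - l(R, 66) = (-17 - 23*(-55)) - 1/(111 + 66) = (-17 + 1265) - 1/177 = 1248 - 1*1/177 = 1248 - 1/177 = 220895/177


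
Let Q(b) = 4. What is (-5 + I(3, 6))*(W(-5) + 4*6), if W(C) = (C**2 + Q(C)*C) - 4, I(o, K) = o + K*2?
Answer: 250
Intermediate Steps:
I(o, K) = o + 2*K
W(C) = -4 + C**2 + 4*C (W(C) = (C**2 + 4*C) - 4 = -4 + C**2 + 4*C)
(-5 + I(3, 6))*(W(-5) + 4*6) = (-5 + (3 + 2*6))*((-4 + (-5)**2 + 4*(-5)) + 4*6) = (-5 + (3 + 12))*((-4 + 25 - 20) + 24) = (-5 + 15)*(1 + 24) = 10*25 = 250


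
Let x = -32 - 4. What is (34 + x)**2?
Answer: 4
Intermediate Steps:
x = -36
(34 + x)**2 = (34 - 36)**2 = (-2)**2 = 4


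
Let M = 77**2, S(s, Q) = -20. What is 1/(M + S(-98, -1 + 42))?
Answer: 1/5909 ≈ 0.00016923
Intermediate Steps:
M = 5929
1/(M + S(-98, -1 + 42)) = 1/(5929 - 20) = 1/5909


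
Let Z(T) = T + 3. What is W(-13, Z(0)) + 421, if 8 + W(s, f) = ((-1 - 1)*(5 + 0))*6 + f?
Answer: 356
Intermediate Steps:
Z(T) = 3 + T
W(s, f) = -68 + f (W(s, f) = -8 + (((-1 - 1)*(5 + 0))*6 + f) = -8 + (-2*5*6 + f) = -8 + (-10*6 + f) = -8 + (-60 + f) = -68 + f)
W(-13, Z(0)) + 421 = (-68 + (3 + 0)) + 421 = (-68 + 3) + 421 = -65 + 421 = 356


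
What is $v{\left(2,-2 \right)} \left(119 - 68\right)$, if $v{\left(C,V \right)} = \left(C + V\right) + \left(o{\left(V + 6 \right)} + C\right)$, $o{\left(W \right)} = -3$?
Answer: $-51$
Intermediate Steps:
$v{\left(C,V \right)} = -3 + V + 2 C$ ($v{\left(C,V \right)} = \left(C + V\right) + \left(-3 + C\right) = -3 + V + 2 C$)
$v{\left(2,-2 \right)} \left(119 - 68\right) = \left(-3 - 2 + 2 \cdot 2\right) \left(119 - 68\right) = \left(-3 - 2 + 4\right) 51 = \left(-1\right) 51 = -51$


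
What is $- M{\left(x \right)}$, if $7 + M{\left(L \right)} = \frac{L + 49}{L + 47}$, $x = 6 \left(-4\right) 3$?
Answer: $\frac{152}{25} \approx 6.08$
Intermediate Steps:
$x = -72$ ($x = \left(-24\right) 3 = -72$)
$M{\left(L \right)} = -7 + \frac{49 + L}{47 + L}$ ($M{\left(L \right)} = -7 + \frac{L + 49}{L + 47} = -7 + \frac{49 + L}{47 + L}$)
$- M{\left(x \right)} = - \frac{2 \left(-140 - -216\right)}{47 - 72} = - \frac{2 \left(-140 + 216\right)}{-25} = - \frac{2 \left(-1\right) 76}{25} = \left(-1\right) \left(- \frac{152}{25}\right) = \frac{152}{25}$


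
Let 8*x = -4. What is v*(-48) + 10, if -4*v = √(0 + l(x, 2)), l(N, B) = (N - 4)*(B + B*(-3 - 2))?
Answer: 82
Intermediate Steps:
x = -½ (x = (⅛)*(-4) = -½ ≈ -0.50000)
l(N, B) = -4*B*(-4 + N) (l(N, B) = (-4 + N)*(B + B*(-5)) = (-4 + N)*(B - 5*B) = (-4 + N)*(-4*B) = -4*B*(-4 + N))
v = -3/2 (v = -√(0 + 4*2*(4 - 1*(-½)))/4 = -√(0 + 4*2*(4 + ½))/4 = -√(0 + 4*2*(9/2))/4 = -√(0 + 36)/4 = -√36/4 = -¼*6 = -3/2 ≈ -1.5000)
v*(-48) + 10 = -3/2*(-48) + 10 = 72 + 10 = 82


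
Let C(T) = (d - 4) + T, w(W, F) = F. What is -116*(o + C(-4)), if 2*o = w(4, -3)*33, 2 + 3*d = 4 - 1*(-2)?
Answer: 19546/3 ≈ 6515.3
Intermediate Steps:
d = 4/3 (d = -⅔ + (4 - 1*(-2))/3 = -⅔ + (4 + 2)/3 = -⅔ + (⅓)*6 = -⅔ + 2 = 4/3 ≈ 1.3333)
C(T) = -8/3 + T (C(T) = (4/3 - 4) + T = -8/3 + T)
o = -99/2 (o = (-3*33)/2 = (½)*(-99) = -99/2 ≈ -49.500)
-116*(o + C(-4)) = -116*(-99/2 + (-8/3 - 4)) = -116*(-99/2 - 20/3) = -116*(-337/6) = 19546/3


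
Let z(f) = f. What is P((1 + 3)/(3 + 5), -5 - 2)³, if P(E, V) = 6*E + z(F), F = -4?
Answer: -1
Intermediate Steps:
P(E, V) = -4 + 6*E (P(E, V) = 6*E - 4 = -4 + 6*E)
P((1 + 3)/(3 + 5), -5 - 2)³ = (-4 + 6*((1 + 3)/(3 + 5)))³ = (-4 + 6*(4/8))³ = (-4 + 6*(4*(⅛)))³ = (-4 + 6*(½))³ = (-4 + 3)³ = (-1)³ = -1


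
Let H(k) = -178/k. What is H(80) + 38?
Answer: 1431/40 ≈ 35.775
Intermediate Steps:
H(80) + 38 = -178/80 + 38 = -178*1/80 + 38 = -89/40 + 38 = 1431/40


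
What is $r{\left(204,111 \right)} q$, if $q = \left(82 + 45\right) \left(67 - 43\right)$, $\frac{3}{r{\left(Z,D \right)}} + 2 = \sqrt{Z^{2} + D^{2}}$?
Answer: $\frac{18288}{53933} + \frac{27432 \sqrt{5993}}{53933} \approx 39.714$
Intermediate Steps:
$r{\left(Z,D \right)} = \frac{3}{-2 + \sqrt{D^{2} + Z^{2}}}$ ($r{\left(Z,D \right)} = \frac{3}{-2 + \sqrt{Z^{2} + D^{2}}} = \frac{3}{-2 + \sqrt{D^{2} + Z^{2}}}$)
$q = 3048$ ($q = 127 \cdot 24 = 3048$)
$r{\left(204,111 \right)} q = \frac{3}{-2 + \sqrt{111^{2} + 204^{2}}} \cdot 3048 = \frac{3}{-2 + \sqrt{12321 + 41616}} \cdot 3048 = \frac{3}{-2 + \sqrt{53937}} \cdot 3048 = \frac{3}{-2 + 3 \sqrt{5993}} \cdot 3048 = \frac{9144}{-2 + 3 \sqrt{5993}}$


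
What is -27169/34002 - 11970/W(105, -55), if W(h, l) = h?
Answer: -3903397/34002 ≈ -114.80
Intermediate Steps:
-27169/34002 - 11970/W(105, -55) = -27169/34002 - 11970/105 = -27169*1/34002 - 11970*1/105 = -27169/34002 - 114 = -3903397/34002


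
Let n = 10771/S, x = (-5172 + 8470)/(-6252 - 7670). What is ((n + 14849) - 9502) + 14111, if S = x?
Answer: -42890689/1649 ≈ -26010.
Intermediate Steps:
x = -1649/6961 (x = 3298/(-13922) = 3298*(-1/13922) = -1649/6961 ≈ -0.23689)
S = -1649/6961 ≈ -0.23689
n = -74976931/1649 (n = 10771/(-1649/6961) = 10771*(-6961/1649) = -74976931/1649 ≈ -45468.)
((n + 14849) - 9502) + 14111 = ((-74976931/1649 + 14849) - 9502) + 14111 = (-50490930/1649 - 9502) + 14111 = -66159728/1649 + 14111 = -42890689/1649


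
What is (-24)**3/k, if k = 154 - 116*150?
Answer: 6912/8623 ≈ 0.80158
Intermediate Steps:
k = -17246 (k = 154 - 17400 = -17246)
(-24)**3/k = (-24)**3/(-17246) = -13824*(-1/17246) = 6912/8623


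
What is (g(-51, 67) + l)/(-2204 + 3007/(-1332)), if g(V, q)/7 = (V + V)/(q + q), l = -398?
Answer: 35994636/196895245 ≈ 0.18281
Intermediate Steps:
g(V, q) = 7*V/q (g(V, q) = 7*((V + V)/(q + q)) = 7*((2*V)/((2*q))) = 7*((2*V)*(1/(2*q))) = 7*(V/q) = 7*V/q)
(g(-51, 67) + l)/(-2204 + 3007/(-1332)) = (7*(-51)/67 - 398)/(-2204 + 3007/(-1332)) = (7*(-51)*(1/67) - 398)/(-2204 + 3007*(-1/1332)) = (-357/67 - 398)/(-2204 - 3007/1332) = -27023/(67*(-2938735/1332)) = -27023/67*(-1332/2938735) = 35994636/196895245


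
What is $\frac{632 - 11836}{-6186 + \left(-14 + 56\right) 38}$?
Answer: $\frac{5602}{2295} \approx 2.441$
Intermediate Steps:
$\frac{632 - 11836}{-6186 + \left(-14 + 56\right) 38} = - \frac{11204}{-6186 + 42 \cdot 38} = - \frac{11204}{-6186 + 1596} = - \frac{11204}{-4590} = \left(-11204\right) \left(- \frac{1}{4590}\right) = \frac{5602}{2295}$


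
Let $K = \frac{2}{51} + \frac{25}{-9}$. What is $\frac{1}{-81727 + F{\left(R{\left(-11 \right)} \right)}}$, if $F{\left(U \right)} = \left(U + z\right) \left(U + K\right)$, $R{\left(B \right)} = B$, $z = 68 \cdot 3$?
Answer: $- \frac{153}{12909917} \approx -1.1851 \cdot 10^{-5}$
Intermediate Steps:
$z = 204$
$K = - \frac{419}{153}$ ($K = 2 \cdot \frac{1}{51} + 25 \left(- \frac{1}{9}\right) = \frac{2}{51} - \frac{25}{9} = - \frac{419}{153} \approx -2.7386$)
$F{\left(U \right)} = \left(204 + U\right) \left(- \frac{419}{153} + U\right)$ ($F{\left(U \right)} = \left(U + 204\right) \left(U - \frac{419}{153}\right) = \left(204 + U\right) \left(- \frac{419}{153} + U\right)$)
$\frac{1}{-81727 + F{\left(R{\left(-11 \right)} \right)}} = \frac{1}{-81727 + \left(- \frac{1676}{3} + \left(-11\right)^{2} + \frac{30793}{153} \left(-11\right)\right)} = \frac{1}{-81727 - \frac{405686}{153}} = \frac{1}{- \frac{12909917}{153}} = - \frac{153}{12909917}$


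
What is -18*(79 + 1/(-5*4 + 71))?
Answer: -24180/17 ≈ -1422.4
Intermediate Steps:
-18*(79 + 1/(-5*4 + 71)) = -18*(79 + 1/(-20 + 71)) = -18*(79 + 1/51) = -18*4030/51 = -24180/17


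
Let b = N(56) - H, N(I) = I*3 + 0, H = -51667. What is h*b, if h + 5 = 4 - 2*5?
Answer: -570185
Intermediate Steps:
N(I) = 3*I (N(I) = 3*I + 0 = 3*I)
h = -11 (h = -5 + (4 - 2*5) = -5 + (4 - 10) = -5 - 6 = -11)
b = 51835 (b = 3*56 - 1*(-51667) = 168 + 51667 = 51835)
h*b = -11*51835 = -570185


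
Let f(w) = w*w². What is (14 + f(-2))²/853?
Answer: 36/853 ≈ 0.042204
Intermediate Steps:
f(w) = w³
(14 + f(-2))²/853 = (14 + (-2)³)²/853 = (14 - 8)²*(1/853) = 6²*(1/853) = 36*(1/853) = 36/853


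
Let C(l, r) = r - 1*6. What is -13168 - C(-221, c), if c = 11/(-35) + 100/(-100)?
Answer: -460624/35 ≈ -13161.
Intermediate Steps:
c = -46/35 (c = 11*(-1/35) + 100*(-1/100) = -11/35 - 1 = -46/35 ≈ -1.3143)
C(l, r) = -6 + r (C(l, r) = r - 6 = -6 + r)
-13168 - C(-221, c) = -13168 - (-6 - 46/35) = -13168 - 1*(-256/35) = -13168 + 256/35 = -460624/35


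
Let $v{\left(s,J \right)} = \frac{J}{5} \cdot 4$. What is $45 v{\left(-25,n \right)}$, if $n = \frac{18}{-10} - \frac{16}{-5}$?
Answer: $\frac{252}{5} \approx 50.4$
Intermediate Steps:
$n = \frac{7}{5}$ ($n = 18 \left(- \frac{1}{10}\right) - - \frac{16}{5} = - \frac{9}{5} + \frac{16}{5} = \frac{7}{5} \approx 1.4$)
$v{\left(s,J \right)} = \frac{4 J}{5}$ ($v{\left(s,J \right)} = J \frac{1}{5} \cdot 4 = \frac{J}{5} \cdot 4 = \frac{4 J}{5}$)
$45 v{\left(-25,n \right)} = 45 \cdot \frac{4}{5} \cdot \frac{7}{5} = 45 \cdot \frac{28}{25} = \frac{252}{5}$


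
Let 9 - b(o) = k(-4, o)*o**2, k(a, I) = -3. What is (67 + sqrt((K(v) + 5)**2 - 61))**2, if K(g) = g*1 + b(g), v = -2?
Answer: (67 + sqrt(515))**2 ≈ 8044.9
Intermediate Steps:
b(o) = 9 + 3*o**2 (b(o) = 9 - (-3)*o**2 = 9 + 3*o**2)
K(g) = 9 + g + 3*g**2 (K(g) = g*1 + (9 + 3*g**2) = g + (9 + 3*g**2) = 9 + g + 3*g**2)
(67 + sqrt((K(v) + 5)**2 - 61))**2 = (67 + sqrt(((9 - 2 + 3*(-2)**2) + 5)**2 - 61))**2 = (67 + sqrt(((9 - 2 + 3*4) + 5)**2 - 61))**2 = (67 + sqrt(((9 - 2 + 12) + 5)**2 - 61))**2 = (67 + sqrt((19 + 5)**2 - 61))**2 = (67 + sqrt(24**2 - 61))**2 = (67 + sqrt(576 - 61))**2 = (67 + sqrt(515))**2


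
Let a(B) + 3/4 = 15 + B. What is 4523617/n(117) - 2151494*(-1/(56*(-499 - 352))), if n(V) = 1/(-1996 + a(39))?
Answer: -104703293563173/11914 ≈ -8.7883e+9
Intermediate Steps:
a(B) = 57/4 + B (a(B) = -¾ + (15 + B) = 57/4 + B)
n(V) = -4/7771 (n(V) = 1/(-1996 + (57/4 + 39)) = 1/(-1996 + 213/4) = 1/(-7771/4) = -4/7771)
4523617/n(117) - 2151494*(-1/(56*(-499 - 352))) = 4523617/(-4/7771) - 2151494*(-1/(56*(-499 - 352))) = 4523617*(-7771/4) - 2151494/((-56*(-851))) = -35153027707/4 - 2151494/47656 = -35153027707/4 - 2151494*1/47656 = -35153027707/4 - 1075747/23828 = -104703293563173/11914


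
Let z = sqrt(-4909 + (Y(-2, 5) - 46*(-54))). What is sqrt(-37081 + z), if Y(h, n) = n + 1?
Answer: sqrt(-37081 + I*sqrt(2419)) ≈ 0.128 + 192.56*I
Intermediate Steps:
Y(h, n) = 1 + n
z = I*sqrt(2419) (z = sqrt(-4909 + ((1 + 5) - 46*(-54))) = sqrt(-4909 + (6 + 2484)) = sqrt(-4909 + 2490) = sqrt(-2419) = I*sqrt(2419) ≈ 49.183*I)
sqrt(-37081 + z) = sqrt(-37081 + I*sqrt(2419))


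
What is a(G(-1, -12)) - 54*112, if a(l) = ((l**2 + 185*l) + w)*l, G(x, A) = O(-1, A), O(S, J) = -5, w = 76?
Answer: -1928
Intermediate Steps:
G(x, A) = -5
a(l) = l*(76 + l**2 + 185*l) (a(l) = ((l**2 + 185*l) + 76)*l = (76 + l**2 + 185*l)*l = l*(76 + l**2 + 185*l))
a(G(-1, -12)) - 54*112 = -5*(76 + (-5)**2 + 185*(-5)) - 54*112 = -5*(76 + 25 - 925) - 1*6048 = -5*(-824) - 6048 = 4120 - 6048 = -1928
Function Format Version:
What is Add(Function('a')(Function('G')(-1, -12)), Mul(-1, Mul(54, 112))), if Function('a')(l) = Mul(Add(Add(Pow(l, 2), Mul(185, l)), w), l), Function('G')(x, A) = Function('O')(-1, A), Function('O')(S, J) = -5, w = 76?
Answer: -1928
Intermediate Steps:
Function('G')(x, A) = -5
Function('a')(l) = Mul(l, Add(76, Pow(l, 2), Mul(185, l))) (Function('a')(l) = Mul(Add(Add(Pow(l, 2), Mul(185, l)), 76), l) = Mul(Add(76, Pow(l, 2), Mul(185, l)), l) = Mul(l, Add(76, Pow(l, 2), Mul(185, l))))
Add(Function('a')(Function('G')(-1, -12)), Mul(-1, Mul(54, 112))) = Add(Mul(-5, Add(76, Pow(-5, 2), Mul(185, -5))), Mul(-1, Mul(54, 112))) = Add(Mul(-5, Add(76, 25, -925)), Mul(-1, 6048)) = Add(Mul(-5, -824), -6048) = Add(4120, -6048) = -1928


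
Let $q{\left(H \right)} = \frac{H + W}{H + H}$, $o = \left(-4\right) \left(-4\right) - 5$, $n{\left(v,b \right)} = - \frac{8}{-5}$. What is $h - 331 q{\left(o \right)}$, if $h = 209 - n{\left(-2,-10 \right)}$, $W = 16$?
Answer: $- \frac{21871}{110} \approx -198.83$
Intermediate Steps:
$n{\left(v,b \right)} = \frac{8}{5}$ ($n{\left(v,b \right)} = \left(-8\right) \left(- \frac{1}{5}\right) = \frac{8}{5}$)
$o = 11$ ($o = 16 - 5 = 11$)
$q{\left(H \right)} = \frac{16 + H}{2 H}$ ($q{\left(H \right)} = \frac{H + 16}{H + H} = \frac{16 + H}{2 H}$)
$h = \frac{1037}{5}$ ($h = 209 - \frac{8}{5} = \frac{1037}{5} \approx 207.4$)
$h - 331 q{\left(o \right)} = \frac{1037}{5} - 331 \frac{16 + 11}{2 \cdot 11} = \frac{1037}{5} - 331 \cdot \frac{1}{2} \cdot \frac{1}{11} \cdot 27 = \frac{1037}{5} - \frac{8937}{22} = - \frac{21871}{110}$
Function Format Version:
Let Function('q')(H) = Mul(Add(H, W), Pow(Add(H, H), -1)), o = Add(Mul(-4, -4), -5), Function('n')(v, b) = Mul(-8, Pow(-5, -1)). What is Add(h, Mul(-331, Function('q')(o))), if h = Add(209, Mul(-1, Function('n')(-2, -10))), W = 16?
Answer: Rational(-21871, 110) ≈ -198.83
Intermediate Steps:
Function('n')(v, b) = Rational(8, 5) (Function('n')(v, b) = Mul(-8, Rational(-1, 5)) = Rational(8, 5))
o = 11 (o = Add(16, -5) = 11)
Function('q')(H) = Mul(Rational(1, 2), Pow(H, -1), Add(16, H)) (Function('q')(H) = Mul(Add(H, 16), Pow(Add(H, H), -1)) = Mul(Add(16, H), Pow(Mul(2, H), -1)) = Mul(Add(16, H), Mul(Rational(1, 2), Pow(H, -1))) = Mul(Rational(1, 2), Pow(H, -1), Add(16, H)))
h = Rational(1037, 5) (h = Add(209, Mul(-1, Rational(8, 5))) = Add(209, Rational(-8, 5)) = Rational(1037, 5) ≈ 207.40)
Add(h, Mul(-331, Function('q')(o))) = Add(Rational(1037, 5), Mul(-331, Mul(Rational(1, 2), Pow(11, -1), Add(16, 11)))) = Add(Rational(1037, 5), Mul(-331, Mul(Rational(1, 2), Rational(1, 11), 27))) = Add(Rational(1037, 5), Mul(-331, Rational(27, 22))) = Add(Rational(1037, 5), Rational(-8937, 22)) = Rational(-21871, 110)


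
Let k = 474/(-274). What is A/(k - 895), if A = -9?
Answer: 1233/122852 ≈ 0.010036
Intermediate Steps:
k = -237/137 (k = 474*(-1/274) = -237/137 ≈ -1.7299)
A/(k - 895) = -9/(-237/137 - 895) = -9/(-122852/137) = -9*(-137/122852) = 1233/122852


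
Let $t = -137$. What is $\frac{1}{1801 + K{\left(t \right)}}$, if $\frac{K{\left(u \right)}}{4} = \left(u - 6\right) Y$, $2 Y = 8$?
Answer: $- \frac{1}{487} \approx -0.0020534$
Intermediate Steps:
$Y = 4$ ($Y = \frac{1}{2} \cdot 8 = 4$)
$K{\left(u \right)} = -96 + 16 u$ ($K{\left(u \right)} = 4 \left(u - 6\right) 4 = 4 \left(-6 + u\right) 4 = 4 \left(-24 + 4 u\right) = -96 + 16 u$)
$\frac{1}{1801 + K{\left(t \right)}} = \frac{1}{1801 + \left(-96 + 16 \left(-137\right)\right)} = \frac{1}{1801 - 2288} = \frac{1}{-487} = - \frac{1}{487}$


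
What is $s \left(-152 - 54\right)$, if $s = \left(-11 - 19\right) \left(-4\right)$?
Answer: $-24720$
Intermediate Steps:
$s = 120$ ($s = \left(-11 - 19\right) \left(-4\right) = \left(-30\right) \left(-4\right) = 120$)
$s \left(-152 - 54\right) = 120 \left(-152 - 54\right) = 120 \left(-206\right) = -24720$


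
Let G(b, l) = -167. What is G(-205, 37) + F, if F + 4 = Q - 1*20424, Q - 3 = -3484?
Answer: -24076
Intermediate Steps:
Q = -3481 (Q = 3 - 3484 = -3481)
F = -23909 (F = -4 + (-3481 - 1*20424) = -4 + (-3481 - 20424) = -4 - 23905 = -23909)
G(-205, 37) + F = -167 - 23909 = -24076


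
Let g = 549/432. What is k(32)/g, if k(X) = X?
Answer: 1536/61 ≈ 25.180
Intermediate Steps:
g = 61/48 (g = 549*(1/432) = 61/48 ≈ 1.2708)
k(32)/g = 32/(61/48) = 32*(48/61) = 1536/61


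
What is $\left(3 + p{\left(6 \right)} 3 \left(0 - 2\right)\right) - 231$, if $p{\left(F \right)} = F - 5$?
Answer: $-234$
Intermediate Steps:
$p{\left(F \right)} = -5 + F$ ($p{\left(F \right)} = F - 5 = -5 + F$)
$\left(3 + p{\left(6 \right)} 3 \left(0 - 2\right)\right) - 231 = \left(3 + \left(-5 + 6\right) 3 \left(0 - 2\right)\right) - 231 = \left(3 + 1 \cdot 3 \left(-2\right)\right) - 231 = \left(3 + 1 \left(-6\right)\right) - 231 = \left(3 - 6\right) - 231 = -3 - 231 = -234$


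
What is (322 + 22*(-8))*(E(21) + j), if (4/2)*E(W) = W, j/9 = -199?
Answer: -259953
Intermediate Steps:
j = -1791 (j = 9*(-199) = -1791)
E(W) = W/2
(322 + 22*(-8))*(E(21) + j) = (322 + 22*(-8))*((½)*21 - 1791) = (322 - 176)*(21/2 - 1791) = 146*(-3561/2) = -259953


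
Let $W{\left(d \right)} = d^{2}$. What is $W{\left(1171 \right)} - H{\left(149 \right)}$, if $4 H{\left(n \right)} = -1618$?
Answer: $\frac{2743291}{2} \approx 1.3716 \cdot 10^{6}$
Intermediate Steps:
$H{\left(n \right)} = - \frac{809}{2}$ ($H{\left(n \right)} = \frac{1}{4} \left(-1618\right) = - \frac{809}{2}$)
$W{\left(1171 \right)} - H{\left(149 \right)} = 1171^{2} - - \frac{809}{2} = 1371241 + \frac{809}{2} = \frac{2743291}{2}$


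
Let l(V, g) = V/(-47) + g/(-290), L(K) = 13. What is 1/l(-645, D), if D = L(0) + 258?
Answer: 13630/174313 ≈ 0.078193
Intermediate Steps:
D = 271 (D = 13 + 258 = 271)
l(V, g) = -V/47 - g/290 (l(V, g) = V*(-1/47) + g*(-1/290) = -V/47 - g/290)
1/l(-645, D) = 1/(-1/47*(-645) - 1/290*271) = 1/(645/47 - 271/290) = 1/(174313/13630) = 13630/174313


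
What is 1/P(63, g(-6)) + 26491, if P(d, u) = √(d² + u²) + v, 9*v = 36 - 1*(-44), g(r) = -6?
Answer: 1684853947/63601 + 243*√445/318005 ≈ 26491.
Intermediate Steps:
v = 80/9 (v = (36 - 1*(-44))/9 = (36 + 44)/9 = (⅑)*80 = 80/9 ≈ 8.8889)
P(d, u) = 80/9 + √(d² + u²) (P(d, u) = √(d² + u²) + 80/9 = 80/9 + √(d² + u²))
1/P(63, g(-6)) + 26491 = 1/(80/9 + √(63² + (-6)²)) + 26491 = 1/(80/9 + √(3969 + 36)) + 26491 = 1/(80/9 + √4005) + 26491 = 1/(80/9 + 3*√445) + 26491 = 26491 + 1/(80/9 + 3*√445)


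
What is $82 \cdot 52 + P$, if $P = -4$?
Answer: $4260$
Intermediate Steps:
$82 \cdot 52 + P = 82 \cdot 52 - 4 = 4264 - 4 = 4260$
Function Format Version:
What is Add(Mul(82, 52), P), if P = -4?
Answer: 4260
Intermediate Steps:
Add(Mul(82, 52), P) = Add(Mul(82, 52), -4) = Add(4264, -4) = 4260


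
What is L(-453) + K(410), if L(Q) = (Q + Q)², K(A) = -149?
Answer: 820687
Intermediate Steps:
L(Q) = 4*Q² (L(Q) = (2*Q)² = 4*Q²)
L(-453) + K(410) = 4*(-453)² - 149 = 4*205209 - 149 = 820836 - 149 = 820687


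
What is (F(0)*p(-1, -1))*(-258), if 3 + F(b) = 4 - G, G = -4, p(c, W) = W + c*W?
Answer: 0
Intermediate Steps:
p(c, W) = W + W*c
F(b) = 5 (F(b) = -3 + (4 - 1*(-4)) = -3 + (4 + 4) = -3 + 8 = 5)
(F(0)*p(-1, -1))*(-258) = (5*(-(1 - 1)))*(-258) = (5*(-1*0))*(-258) = (5*0)*(-258) = 0*(-258) = 0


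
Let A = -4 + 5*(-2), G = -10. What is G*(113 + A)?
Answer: -990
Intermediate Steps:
A = -14 (A = -4 - 10 = -14)
G*(113 + A) = -10*(113 - 14) = -10*99 = -990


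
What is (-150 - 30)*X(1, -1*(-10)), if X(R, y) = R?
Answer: -180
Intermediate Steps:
(-150 - 30)*X(1, -1*(-10)) = (-150 - 30)*1 = -180*1 = -180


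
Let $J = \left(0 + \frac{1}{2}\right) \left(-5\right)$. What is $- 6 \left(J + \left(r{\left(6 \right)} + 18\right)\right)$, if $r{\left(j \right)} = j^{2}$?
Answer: $-309$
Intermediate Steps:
$J = - \frac{5}{2}$ ($J = \left(0 + \frac{1}{2}\right) \left(-5\right) = \frac{1}{2} \left(-5\right) = - \frac{5}{2} \approx -2.5$)
$- 6 \left(J + \left(r{\left(6 \right)} + 18\right)\right) = - 6 \left(- \frac{5}{2} + \left(6^{2} + 18\right)\right) = - 6 \left(- \frac{5}{2} + \left(36 + 18\right)\right) = - 6 \left(- \frac{5}{2} + 54\right) = \left(-6\right) \frac{103}{2} = -309$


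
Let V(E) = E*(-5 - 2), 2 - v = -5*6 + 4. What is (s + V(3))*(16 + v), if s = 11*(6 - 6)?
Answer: -924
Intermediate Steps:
s = 0 (s = 11*0 = 0)
v = 28 (v = 2 - (-5*6 + 4) = 2 - (-30 + 4) = 2 - 1*(-26) = 2 + 26 = 28)
V(E) = -7*E (V(E) = E*(-7) = -7*E)
(s + V(3))*(16 + v) = (0 - 7*3)*(16 + 28) = (0 - 21)*44 = -21*44 = -924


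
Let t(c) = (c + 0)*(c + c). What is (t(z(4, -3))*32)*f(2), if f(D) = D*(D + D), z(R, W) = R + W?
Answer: 512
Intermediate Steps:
t(c) = 2*c² (t(c) = c*(2*c) = 2*c²)
f(D) = 2*D² (f(D) = D*(2*D) = 2*D²)
(t(z(4, -3))*32)*f(2) = ((2*(4 - 3)²)*32)*(2*2²) = ((2*1²)*32)*(2*4) = ((2*1)*32)*8 = (2*32)*8 = 64*8 = 512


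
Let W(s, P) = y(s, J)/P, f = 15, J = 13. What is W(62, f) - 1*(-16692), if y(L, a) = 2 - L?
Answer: 16688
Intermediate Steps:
W(s, P) = (2 - s)/P
W(62, f) - 1*(-16692) = (2 - 1*62)/15 - 1*(-16692) = (2 - 62)/15 + 16692 = (1/15)*(-60) + 16692 = -4 + 16692 = 16688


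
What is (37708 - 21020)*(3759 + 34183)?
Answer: 633176096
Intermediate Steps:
(37708 - 21020)*(3759 + 34183) = 16688*37942 = 633176096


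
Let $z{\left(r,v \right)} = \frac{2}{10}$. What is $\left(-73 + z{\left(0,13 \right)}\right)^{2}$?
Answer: $\frac{132496}{25} \approx 5299.8$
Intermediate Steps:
$z{\left(r,v \right)} = \frac{1}{5}$ ($z{\left(r,v \right)} = 2 \cdot \frac{1}{10} = \frac{1}{5}$)
$\left(-73 + z{\left(0,13 \right)}\right)^{2} = \left(-73 + \frac{1}{5}\right)^{2} = \left(- \frac{364}{5}\right)^{2} = \frac{132496}{25}$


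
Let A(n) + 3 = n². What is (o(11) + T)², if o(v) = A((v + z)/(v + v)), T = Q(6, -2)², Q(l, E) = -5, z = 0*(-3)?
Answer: 7921/16 ≈ 495.06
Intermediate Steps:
z = 0
A(n) = -3 + n²
T = 25 (T = (-5)² = 25)
o(v) = -11/4 (o(v) = -3 + ((v + 0)/(v + v))² = -3 + (v/((2*v)))² = -3 + (v*(1/(2*v)))² = -3 + (½)² = -3 + ¼ = -11/4)
(o(11) + T)² = (-11/4 + 25)² = (89/4)² = 7921/16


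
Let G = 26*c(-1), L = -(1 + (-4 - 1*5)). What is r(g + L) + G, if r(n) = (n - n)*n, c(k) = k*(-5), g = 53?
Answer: 130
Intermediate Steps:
L = 8 (L = -(1 + (-4 - 5)) = -(1 - 9) = -1*(-8) = 8)
c(k) = -5*k
G = 130 (G = 26*(-5*(-1)) = 26*5 = 130)
r(n) = 0 (r(n) = 0*n = 0)
r(g + L) + G = 0 + 130 = 130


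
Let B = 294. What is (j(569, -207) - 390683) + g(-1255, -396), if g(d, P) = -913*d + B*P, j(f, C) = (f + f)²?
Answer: 1933752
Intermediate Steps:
j(f, C) = 4*f² (j(f, C) = (2*f)² = 4*f²)
g(d, P) = -913*d + 294*P
(j(569, -207) - 390683) + g(-1255, -396) = (4*569² - 390683) + (-913*(-1255) + 294*(-396)) = (4*323761 - 390683) + (1145815 - 116424) = (1295044 - 390683) + 1029391 = 904361 + 1029391 = 1933752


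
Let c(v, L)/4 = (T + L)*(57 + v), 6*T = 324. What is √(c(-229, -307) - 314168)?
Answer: 2*I*√35026 ≈ 374.3*I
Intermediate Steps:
T = 54 (T = (⅙)*324 = 54)
c(v, L) = 4*(54 + L)*(57 + v) (c(v, L) = 4*((54 + L)*(57 + v)) = 4*(54 + L)*(57 + v))
√(c(-229, -307) - 314168) = √((12312 + 216*(-229) + 228*(-307) + 4*(-307)*(-229)) - 314168) = √((12312 - 49464 - 69996 + 281212) - 314168) = √(174064 - 314168) = √(-140104) = 2*I*√35026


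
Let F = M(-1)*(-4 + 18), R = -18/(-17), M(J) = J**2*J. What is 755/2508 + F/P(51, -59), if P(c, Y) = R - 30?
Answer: 26899/34276 ≈ 0.78478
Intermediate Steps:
M(J) = J**3
R = 18/17 (R = -18*(-1/17) = 18/17 ≈ 1.0588)
F = -14 (F = (-1)**3*(-4 + 18) = -1*14 = -14)
P(c, Y) = -492/17 (P(c, Y) = 18/17 - 30 = -492/17)
755/2508 + F/P(51, -59) = 755/2508 - 14/(-492/17) = 755*(1/2508) - 14*(-17/492) = 755/2508 + 119/246 = 26899/34276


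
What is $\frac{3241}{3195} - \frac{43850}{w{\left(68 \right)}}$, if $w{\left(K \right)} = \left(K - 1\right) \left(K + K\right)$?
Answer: $- \frac{55284379}{14556420} \approx -3.7979$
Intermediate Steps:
$w{\left(K \right)} = 2 K \left(-1 + K\right)$ ($w{\left(K \right)} = \left(-1 + K\right) 2 K = 2 K \left(-1 + K\right)$)
$\frac{3241}{3195} - \frac{43850}{w{\left(68 \right)}} = \frac{3241}{3195} - \frac{43850}{2 \cdot 68 \left(-1 + 68\right)} = 3241 \cdot \frac{1}{3195} - \frac{43850}{2 \cdot 68 \cdot 67} = \frac{3241}{3195} - \frac{43850}{9112} = \frac{3241}{3195} - \frac{21925}{4556} = - \frac{55284379}{14556420}$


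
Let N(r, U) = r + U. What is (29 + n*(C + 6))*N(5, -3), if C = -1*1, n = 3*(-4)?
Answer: -62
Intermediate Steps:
N(r, U) = U + r
n = -12
C = -1
(29 + n*(C + 6))*N(5, -3) = (29 - 12*(-1 + 6))*(-3 + 5) = (29 - 12*5)*2 = (29 - 60)*2 = -31*2 = -62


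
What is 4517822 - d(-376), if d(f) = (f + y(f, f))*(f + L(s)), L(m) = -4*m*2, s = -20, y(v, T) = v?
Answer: 4355390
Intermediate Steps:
L(m) = -8*m
d(f) = 2*f*(160 + f) (d(f) = (f + f)*(f - 8*(-20)) = (2*f)*(f + 160) = (2*f)*(160 + f) = 2*f*(160 + f))
4517822 - d(-376) = 4517822 - 2*(-376)*(160 - 376) = 4517822 - 2*(-376)*(-216) = 4517822 - 1*162432 = 4517822 - 162432 = 4355390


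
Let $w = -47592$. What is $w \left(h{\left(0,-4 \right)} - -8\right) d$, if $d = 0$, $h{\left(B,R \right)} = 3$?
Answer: $0$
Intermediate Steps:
$w \left(h{\left(0,-4 \right)} - -8\right) d = - 47592 \left(3 - -8\right) 0 = - 47592 \left(3 + 8\right) 0 = - 47592 \cdot 11 \cdot 0 = \left(-47592\right) 0 = 0$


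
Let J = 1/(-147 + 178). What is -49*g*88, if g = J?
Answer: -4312/31 ≈ -139.10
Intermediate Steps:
J = 1/31 ≈ 0.032258
g = 1/31 ≈ 0.032258
-49*g*88 = -49*1/31*88 = -49/31*88 = -4312/31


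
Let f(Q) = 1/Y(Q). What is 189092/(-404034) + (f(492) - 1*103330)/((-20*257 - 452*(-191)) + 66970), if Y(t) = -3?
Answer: -34882608401/29931242754 ≈ -1.1654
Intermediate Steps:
f(Q) = -1/3 (f(Q) = 1/(-3) = -1/3)
189092/(-404034) + (f(492) - 1*103330)/((-20*257 - 452*(-191)) + 66970) = 189092/(-404034) + (-1/3 - 1*103330)/((-20*257 - 452*(-191)) + 66970) = 189092*(-1/404034) + (-1/3 - 103330)/((-5140 + 86332) + 66970) = -94546/202017 - 309991/(3*(81192 + 66970)) = -94546/202017 - 309991/3/148162 = -94546/202017 - 309991/3*1/148162 = -94546/202017 - 309991/444486 = -34882608401/29931242754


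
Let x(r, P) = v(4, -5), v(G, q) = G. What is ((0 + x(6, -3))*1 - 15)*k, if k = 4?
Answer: -44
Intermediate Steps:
x(r, P) = 4
((0 + x(6, -3))*1 - 15)*k = ((0 + 4)*1 - 15)*4 = (4*1 - 15)*4 = (4 - 15)*4 = -11*4 = -44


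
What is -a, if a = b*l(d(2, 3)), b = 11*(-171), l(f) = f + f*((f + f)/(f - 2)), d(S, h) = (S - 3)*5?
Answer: -159885/7 ≈ -22841.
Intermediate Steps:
d(S, h) = -15 + 5*S (d(S, h) = (-3 + S)*5 = -15 + 5*S)
l(f) = f + 2*f²/(-2 + f) (l(f) = f + f*((2*f)/(-2 + f)) = f + f*(2*f/(-2 + f)) = f + 2*f²/(-2 + f))
b = -1881
a = 159885/7 (a = -1881*(-15 + 5*2)*(-2 + 3*(-15 + 5*2))/(-2 + (-15 + 5*2)) = -1881*(-15 + 10)*(-2 + 3*(-15 + 10))/(-2 + (-15 + 10)) = -(-9405)*(-2 + 3*(-5))/(-2 - 5) = -(-9405)*(-2 - 15)/(-7) = -(-9405)*(-1)*(-17)/7 = -1881*(-85/7) = 159885/7 ≈ 22841.)
-a = -1*159885/7 = -159885/7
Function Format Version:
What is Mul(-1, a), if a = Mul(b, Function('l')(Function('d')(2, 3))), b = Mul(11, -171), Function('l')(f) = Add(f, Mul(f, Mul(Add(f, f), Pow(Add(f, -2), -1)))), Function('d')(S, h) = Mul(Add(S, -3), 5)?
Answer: Rational(-159885, 7) ≈ -22841.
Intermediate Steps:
Function('d')(S, h) = Add(-15, Mul(5, S)) (Function('d')(S, h) = Mul(Add(-3, S), 5) = Add(-15, Mul(5, S)))
Function('l')(f) = Add(f, Mul(2, Pow(f, 2), Pow(Add(-2, f), -1))) (Function('l')(f) = Add(f, Mul(f, Mul(Mul(2, f), Pow(Add(-2, f), -1)))) = Add(f, Mul(f, Mul(2, f, Pow(Add(-2, f), -1)))) = Add(f, Mul(2, Pow(f, 2), Pow(Add(-2, f), -1))))
b = -1881
a = Rational(159885, 7) (a = Mul(-1881, Mul(Add(-15, Mul(5, 2)), Pow(Add(-2, Add(-15, Mul(5, 2))), -1), Add(-2, Mul(3, Add(-15, Mul(5, 2)))))) = Mul(-1881, Mul(Add(-15, 10), Pow(Add(-2, Add(-15, 10)), -1), Add(-2, Mul(3, Add(-15, 10))))) = Mul(-1881, Mul(-5, Pow(Add(-2, -5), -1), Add(-2, Mul(3, -5)))) = Mul(-1881, Mul(-5, Pow(-7, -1), Add(-2, -15))) = Mul(-1881, Mul(-5, Rational(-1, 7), -17)) = Mul(-1881, Rational(-85, 7)) = Rational(159885, 7) ≈ 22841.)
Mul(-1, a) = Mul(-1, Rational(159885, 7)) = Rational(-159885, 7)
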